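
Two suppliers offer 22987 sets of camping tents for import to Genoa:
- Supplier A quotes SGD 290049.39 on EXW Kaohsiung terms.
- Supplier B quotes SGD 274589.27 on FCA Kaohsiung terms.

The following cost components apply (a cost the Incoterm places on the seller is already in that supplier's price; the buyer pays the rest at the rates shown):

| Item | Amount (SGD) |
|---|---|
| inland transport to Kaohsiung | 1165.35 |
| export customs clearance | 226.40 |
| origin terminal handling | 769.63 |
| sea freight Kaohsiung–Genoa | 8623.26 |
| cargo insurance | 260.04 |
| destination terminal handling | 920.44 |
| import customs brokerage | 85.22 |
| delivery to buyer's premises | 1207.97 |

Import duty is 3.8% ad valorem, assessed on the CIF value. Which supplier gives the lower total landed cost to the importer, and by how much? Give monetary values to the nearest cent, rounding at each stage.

Supplier B is cheaper by SGD 17492.24

Supplier A (EXW):
CIF value = EXW price + inland to port + export clearance + origin terminal + freight + insurance = 290049.39 + 1165.35 + 226.40 + 769.63 + 8623.26 + 260.04 = 301094.07
Import duty = 301094.07 × 3.8% = 11441.57
Buyer bears (A): 1165.35 + 226.40 + 769.63 + 8623.26 + 260.04 + 920.44 + 85.22 + 1207.97 = 13258.31
Landed cost (A) = invoice 290049.39 + 13258.31 + duty 11441.57 = 314749.27
Supplier B (FCA):
CIF value = FCA price + origin terminal + freight + insurance = 274589.27 + 769.63 + 8623.26 + 260.04 = 284242.20
Import duty = 284242.20 × 3.8% = 10801.20
Buyer bears (B): 769.63 + 8623.26 + 260.04 + 920.44 + 85.22 + 1207.97 = 11866.56
Landed cost (B) = invoice 274589.27 + 11866.56 + duty 10801.20 = 297257.03
Difference = |314749.27 − 297257.03| = 17492.24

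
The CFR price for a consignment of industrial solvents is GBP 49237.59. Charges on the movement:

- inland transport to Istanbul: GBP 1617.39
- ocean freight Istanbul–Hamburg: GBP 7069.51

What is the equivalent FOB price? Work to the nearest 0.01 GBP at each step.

FOB price: GBP 42168.08

Not relevant to the conversion: inland to port — on the seller under both CFR and FOB; already in the CFR price and stays in the FOB price.
From CFR to FOB, the seller no longer bears: freight.
FOB price = 49237.59 − 7069.51 = 42168.08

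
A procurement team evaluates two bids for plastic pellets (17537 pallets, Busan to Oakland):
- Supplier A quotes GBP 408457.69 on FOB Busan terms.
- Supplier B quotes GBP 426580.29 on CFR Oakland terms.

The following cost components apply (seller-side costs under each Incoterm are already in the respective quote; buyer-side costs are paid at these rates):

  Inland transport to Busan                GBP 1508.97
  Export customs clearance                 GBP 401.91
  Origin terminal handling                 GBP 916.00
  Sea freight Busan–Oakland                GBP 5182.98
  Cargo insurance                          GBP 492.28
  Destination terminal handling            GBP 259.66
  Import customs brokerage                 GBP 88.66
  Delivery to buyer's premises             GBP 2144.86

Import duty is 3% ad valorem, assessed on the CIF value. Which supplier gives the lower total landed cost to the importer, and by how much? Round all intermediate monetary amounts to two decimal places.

Supplier A (FOB):
CIF value = FOB price + freight + insurance = 408457.69 + 5182.98 + 492.28 = 414132.95
Import duty = 414132.95 × 3% = 12423.99
Buyer bears (A): 5182.98 + 492.28 + 259.66 + 88.66 + 2144.86 = 8168.44
Landed cost (A) = invoice 408457.69 + 8168.44 + duty 12423.99 = 429050.12
Supplier B (CFR):
CIF value = CFR price + insurance = 426580.29 + 492.28 = 427072.57
Import duty = 427072.57 × 3% = 12812.18
Buyer bears (B): 492.28 + 259.66 + 88.66 + 2144.86 = 2985.46
Landed cost (B) = invoice 426580.29 + 2985.46 + duty 12812.18 = 442377.93
Difference = |429050.12 − 442377.93| = 13327.81

Supplier A is cheaper by GBP 13327.81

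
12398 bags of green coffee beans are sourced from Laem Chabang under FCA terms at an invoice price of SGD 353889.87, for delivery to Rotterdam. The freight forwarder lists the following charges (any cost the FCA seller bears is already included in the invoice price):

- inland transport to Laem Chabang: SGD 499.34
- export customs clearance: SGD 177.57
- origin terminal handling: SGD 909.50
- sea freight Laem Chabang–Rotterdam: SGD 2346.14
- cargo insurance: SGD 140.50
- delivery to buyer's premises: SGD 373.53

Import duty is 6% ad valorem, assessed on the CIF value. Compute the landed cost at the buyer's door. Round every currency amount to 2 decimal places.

Total landed cost: SGD 379096.70

FCA: the seller delivers export-cleared goods to the carrier; the buyer bears costs from that point.
Already in the invoice (seller's account under FCA): inland to port, export clearance — exclude.
CIF value = FCA price + origin terminal + freight + insurance = 353889.87 + 909.50 + 2346.14 + 140.50 = 357286.01
Import duty = 357286.01 × 6% = 21437.16
Buyer bears: origin terminal 909.50 + freight 2346.14 + insurance 140.50 + delivery 373.53 + duty 21437.16 = 25206.83
Landed cost = invoice 353889.87 + 25206.83 = 379096.70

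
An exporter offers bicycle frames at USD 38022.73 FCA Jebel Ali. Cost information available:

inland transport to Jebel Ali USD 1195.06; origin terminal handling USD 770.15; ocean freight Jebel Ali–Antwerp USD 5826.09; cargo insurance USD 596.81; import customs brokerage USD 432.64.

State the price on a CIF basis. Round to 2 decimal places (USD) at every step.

Not relevant to the conversion: inland to port — on the seller under both FCA and CIF; already in the FCA price and stays in the CIF price. brokerage — on the buyer under both terms; not part of either seller's price.
From FCA to CIF, the seller additionally bears: origin terminal, freight, insurance.
CIF price = 38022.73 + 770.15 + 5826.09 + 596.81 = 45215.78

CIF price: USD 45215.78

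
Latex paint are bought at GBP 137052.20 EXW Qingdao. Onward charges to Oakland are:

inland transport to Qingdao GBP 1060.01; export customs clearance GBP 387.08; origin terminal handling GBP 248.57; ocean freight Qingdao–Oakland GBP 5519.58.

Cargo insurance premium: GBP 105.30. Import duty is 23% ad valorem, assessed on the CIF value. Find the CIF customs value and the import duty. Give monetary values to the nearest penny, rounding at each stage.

CIF = EXW price + pre-shipment costs + freight + insurance
CIF = 137052.20 + 1060.01 + 387.08 + 248.57 + 5519.58 + 105.30 = 144372.74
Import duty = 144372.74 × 23% = 33205.73

CIF value: GBP 144372.74; import duty: GBP 33205.73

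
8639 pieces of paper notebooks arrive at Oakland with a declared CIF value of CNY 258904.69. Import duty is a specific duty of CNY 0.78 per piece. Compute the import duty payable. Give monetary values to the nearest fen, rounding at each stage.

Import duty: CNY 6738.42

Import duty = 8639 × 0.78 = 6738.42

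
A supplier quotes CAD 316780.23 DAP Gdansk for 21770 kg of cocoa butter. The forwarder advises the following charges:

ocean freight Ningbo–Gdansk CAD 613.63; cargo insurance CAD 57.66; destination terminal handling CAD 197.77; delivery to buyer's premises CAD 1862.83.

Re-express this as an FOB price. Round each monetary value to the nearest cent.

From DAP to FOB, the seller no longer bears: freight, insurance, destination terminal, delivery.
FOB price = 316780.23 − 613.63 − 57.66 − 197.77 − 1862.83 = 314048.34

FOB price: CAD 314048.34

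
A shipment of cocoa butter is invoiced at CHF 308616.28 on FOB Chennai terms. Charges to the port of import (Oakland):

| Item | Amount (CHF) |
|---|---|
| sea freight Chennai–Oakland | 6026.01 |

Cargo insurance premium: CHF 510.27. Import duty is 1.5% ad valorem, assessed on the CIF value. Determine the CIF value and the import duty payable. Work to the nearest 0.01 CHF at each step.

CIF value: CHF 315152.56; import duty: CHF 4727.29

CIF = FOB price + freight + insurance
CIF = 308616.28 + 6026.01 + 510.27 = 315152.56
Import duty = 315152.56 × 1.5% = 4727.29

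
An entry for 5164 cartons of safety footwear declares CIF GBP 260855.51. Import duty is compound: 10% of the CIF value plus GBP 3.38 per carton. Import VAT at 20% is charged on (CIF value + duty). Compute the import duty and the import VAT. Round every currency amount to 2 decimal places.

Ad valorem component: 260855.51 × 10% = 26085.55
Specific component: 5164 × 3.38 = 17454.32
Import duty = 26085.55 + 17454.32 = 43539.87
VAT base = CIF + duty = 260855.51 + 43539.87 = 304395.38
Import VAT = 304395.38 × 20% = 60879.08

Import duty: GBP 43539.87; import VAT: GBP 60879.08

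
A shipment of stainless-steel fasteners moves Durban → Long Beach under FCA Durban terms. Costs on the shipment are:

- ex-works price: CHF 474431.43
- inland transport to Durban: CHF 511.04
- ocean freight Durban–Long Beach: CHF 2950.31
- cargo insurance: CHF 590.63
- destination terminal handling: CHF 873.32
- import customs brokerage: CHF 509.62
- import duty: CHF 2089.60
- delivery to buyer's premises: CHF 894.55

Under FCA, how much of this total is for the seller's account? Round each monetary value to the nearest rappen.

Seller's account: CHF 474942.47

FCA: the seller delivers export-cleared goods to the carrier; the buyer bears costs from that point.
Seller's account: goods 474431.43 + inland to port 511.04 = 474942.47
Buyer's account: freight 2950.31 + insurance 590.63 + destination terminal 873.32 + brokerage 509.62 + duty 2089.60 + delivery 894.55 = 7908.03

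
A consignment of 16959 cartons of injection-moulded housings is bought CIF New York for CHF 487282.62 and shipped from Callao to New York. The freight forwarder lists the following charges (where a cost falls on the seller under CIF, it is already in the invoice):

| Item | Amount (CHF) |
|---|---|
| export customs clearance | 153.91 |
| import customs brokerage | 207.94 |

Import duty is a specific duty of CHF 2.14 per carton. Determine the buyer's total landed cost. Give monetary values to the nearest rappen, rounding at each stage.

CIF: the seller pays costs through ocean freight and marine insurance to the destination port.
Already in the invoice (seller's account under CIF): export clearance — exclude.
The CIF price already equals the CIF value: 487282.62
Import duty = 16959 × 2.14 = 36292.26
Buyer bears: brokerage 207.94 + duty 36292.26 = 36500.20
Landed cost = invoice 487282.62 + 36500.20 = 523782.82

Total landed cost: CHF 523782.82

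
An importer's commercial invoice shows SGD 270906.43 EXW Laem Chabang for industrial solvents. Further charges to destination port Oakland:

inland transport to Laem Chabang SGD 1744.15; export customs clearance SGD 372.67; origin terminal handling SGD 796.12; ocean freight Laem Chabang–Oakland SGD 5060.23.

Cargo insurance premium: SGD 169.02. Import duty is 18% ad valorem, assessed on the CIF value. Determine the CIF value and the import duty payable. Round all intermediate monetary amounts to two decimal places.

CIF value: SGD 279048.62; import duty: SGD 50228.75

CIF = EXW price + pre-shipment costs + freight + insurance
CIF = 270906.43 + 1744.15 + 372.67 + 796.12 + 5060.23 + 169.02 = 279048.62
Import duty = 279048.62 × 18% = 50228.75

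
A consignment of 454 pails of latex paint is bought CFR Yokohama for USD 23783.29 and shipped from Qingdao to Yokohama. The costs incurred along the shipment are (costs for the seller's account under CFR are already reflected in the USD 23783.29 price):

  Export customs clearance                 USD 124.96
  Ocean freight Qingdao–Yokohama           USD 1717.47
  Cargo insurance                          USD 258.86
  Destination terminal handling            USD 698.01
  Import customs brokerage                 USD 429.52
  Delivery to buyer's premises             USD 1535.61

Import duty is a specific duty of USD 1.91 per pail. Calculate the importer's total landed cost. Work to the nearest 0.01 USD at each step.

Total landed cost: USD 27572.43

CFR: the seller pays costs through ocean freight to the destination port, but not insurance.
Already in the invoice (seller's account under CFR): export clearance, freight — exclude.
CIF value = CFR price + insurance = 23783.29 + 258.86 = 24042.15
Import duty = 454 × 1.91 = 867.14
Buyer bears: insurance 258.86 + destination terminal 698.01 + brokerage 429.52 + delivery 1535.61 + duty 867.14 = 3789.14
Landed cost = invoice 23783.29 + 3789.14 = 27572.43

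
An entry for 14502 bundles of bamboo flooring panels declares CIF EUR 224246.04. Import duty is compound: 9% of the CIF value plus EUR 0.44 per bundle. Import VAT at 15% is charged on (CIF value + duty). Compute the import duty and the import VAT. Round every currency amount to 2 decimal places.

Ad valorem component: 224246.04 × 9% = 20182.14
Specific component: 14502 × 0.44 = 6380.88
Import duty = 20182.14 + 6380.88 = 26563.02
VAT base = CIF + duty = 224246.04 + 26563.02 = 250809.06
Import VAT = 250809.06 × 15% = 37621.36

Import duty: EUR 26563.02; import VAT: EUR 37621.36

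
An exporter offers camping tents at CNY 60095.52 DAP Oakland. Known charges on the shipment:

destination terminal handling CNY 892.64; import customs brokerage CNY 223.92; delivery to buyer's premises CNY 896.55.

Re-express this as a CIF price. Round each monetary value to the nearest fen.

Not relevant to the conversion: brokerage — on the buyer under both terms; not part of either seller's price.
From DAP to CIF, the seller no longer bears: destination terminal, delivery.
CIF price = 60095.52 − 892.64 − 896.55 = 58306.33

CIF price: CNY 58306.33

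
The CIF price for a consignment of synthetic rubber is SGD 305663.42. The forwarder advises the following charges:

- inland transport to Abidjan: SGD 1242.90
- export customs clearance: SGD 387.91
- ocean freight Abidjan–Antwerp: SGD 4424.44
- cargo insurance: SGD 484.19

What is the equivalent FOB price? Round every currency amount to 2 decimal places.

FOB price: SGD 300754.79

Not relevant to the conversion: inland to port, export clearance — on the seller under both CIF and FOB; already in the CIF price and stays in the FOB price.
From CIF to FOB, the seller no longer bears: freight, insurance.
FOB price = 305663.42 − 4424.44 − 484.19 = 300754.79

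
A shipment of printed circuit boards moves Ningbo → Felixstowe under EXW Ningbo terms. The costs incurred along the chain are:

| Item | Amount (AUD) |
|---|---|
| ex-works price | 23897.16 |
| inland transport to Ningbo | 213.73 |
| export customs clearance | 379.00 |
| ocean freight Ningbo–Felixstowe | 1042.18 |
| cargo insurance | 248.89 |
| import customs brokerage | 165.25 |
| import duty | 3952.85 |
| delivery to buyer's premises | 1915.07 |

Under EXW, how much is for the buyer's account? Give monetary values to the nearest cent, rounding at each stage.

EXW: the seller makes goods available at their premises; the buyer bears all onward costs.
Seller's account: goods 23897.16 = 23897.16
Buyer's account: inland to port 213.73 + export clearance 379.00 + freight 1042.18 + insurance 248.89 + brokerage 165.25 + duty 3952.85 + delivery 1915.07 = 7916.97

Buyer's account: AUD 7916.97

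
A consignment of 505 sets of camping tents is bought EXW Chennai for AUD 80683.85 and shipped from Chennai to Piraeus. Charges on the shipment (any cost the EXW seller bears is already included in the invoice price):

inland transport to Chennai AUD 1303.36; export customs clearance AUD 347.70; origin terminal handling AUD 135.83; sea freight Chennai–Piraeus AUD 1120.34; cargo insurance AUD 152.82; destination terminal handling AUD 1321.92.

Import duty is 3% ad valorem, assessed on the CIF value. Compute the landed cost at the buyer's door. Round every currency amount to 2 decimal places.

Total landed cost: AUD 87578.14

EXW: the seller makes goods available at their premises; the buyer bears all onward costs.
CIF value = EXW price + inland to port + export clearance + origin terminal + freight + insurance = 80683.85 + 1303.36 + 347.70 + 135.83 + 1120.34 + 152.82 = 83743.90
Import duty = 83743.90 × 3% = 2512.32
Buyer bears: inland to port 1303.36 + export clearance 347.70 + origin terminal 135.83 + freight 1120.34 + insurance 152.82 + destination terminal 1321.92 + duty 2512.32 = 6894.29
Landed cost = invoice 80683.85 + 6894.29 = 87578.14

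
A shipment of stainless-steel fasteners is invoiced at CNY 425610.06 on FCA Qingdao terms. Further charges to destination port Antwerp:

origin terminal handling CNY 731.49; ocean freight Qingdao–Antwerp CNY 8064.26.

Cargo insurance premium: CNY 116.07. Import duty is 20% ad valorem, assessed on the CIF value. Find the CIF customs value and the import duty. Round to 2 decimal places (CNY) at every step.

CIF value: CNY 434521.88; import duty: CNY 86904.38

CIF = FCA price + pre-shipment costs + freight + insurance
CIF = 425610.06 + 731.49 + 8064.26 + 116.07 = 434521.88
Import duty = 434521.88 × 20% = 86904.38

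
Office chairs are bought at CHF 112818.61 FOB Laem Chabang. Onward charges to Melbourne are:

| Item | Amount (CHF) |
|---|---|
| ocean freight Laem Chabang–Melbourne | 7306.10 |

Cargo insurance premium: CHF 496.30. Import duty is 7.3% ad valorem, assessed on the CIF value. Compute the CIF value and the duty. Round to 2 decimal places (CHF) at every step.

CIF = FOB price + freight + insurance
CIF = 112818.61 + 7306.10 + 496.30 = 120621.01
Import duty = 120621.01 × 7.3% = 8805.33

CIF value: CHF 120621.01; import duty: CHF 8805.33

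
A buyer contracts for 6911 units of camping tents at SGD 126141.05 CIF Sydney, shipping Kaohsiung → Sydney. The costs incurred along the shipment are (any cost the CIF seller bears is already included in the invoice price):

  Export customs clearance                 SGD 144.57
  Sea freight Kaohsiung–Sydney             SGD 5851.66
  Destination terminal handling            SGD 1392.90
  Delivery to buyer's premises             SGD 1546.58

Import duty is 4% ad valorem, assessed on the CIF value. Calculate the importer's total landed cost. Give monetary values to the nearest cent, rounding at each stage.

Total landed cost: SGD 134126.17

CIF: the seller pays costs through ocean freight and marine insurance to the destination port.
Already in the invoice (seller's account under CIF): export clearance, freight — exclude.
The CIF price already equals the CIF value: 126141.05
Import duty = 126141.05 × 4% = 5045.64
Buyer bears: destination terminal 1392.90 + delivery 1546.58 + duty 5045.64 = 7985.12
Landed cost = invoice 126141.05 + 7985.12 = 134126.17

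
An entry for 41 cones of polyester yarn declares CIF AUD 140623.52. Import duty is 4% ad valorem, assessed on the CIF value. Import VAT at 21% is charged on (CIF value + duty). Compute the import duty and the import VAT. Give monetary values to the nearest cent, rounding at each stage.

Import duty = 140623.52 × 4% = 5624.94
VAT base = CIF + duty = 140623.52 + 5624.94 = 146248.46
Import VAT = 146248.46 × 21% = 30712.18

Import duty: AUD 5624.94; import VAT: AUD 30712.18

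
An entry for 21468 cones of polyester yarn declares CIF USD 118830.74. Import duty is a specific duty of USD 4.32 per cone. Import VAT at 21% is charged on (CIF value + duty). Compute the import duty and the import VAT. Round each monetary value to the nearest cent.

Import duty = 21468 × 4.32 = 92741.76
VAT base = CIF + duty = 118830.74 + 92741.76 = 211572.50
Import VAT = 211572.50 × 21% = 44430.23

Import duty: USD 92741.76; import VAT: USD 44430.23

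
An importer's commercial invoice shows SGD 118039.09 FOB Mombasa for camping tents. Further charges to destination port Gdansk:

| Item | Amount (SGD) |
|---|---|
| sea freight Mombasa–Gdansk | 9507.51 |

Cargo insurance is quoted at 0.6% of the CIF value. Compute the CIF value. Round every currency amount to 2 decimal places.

CIF value: SGD 128316.50

Let C be the CIF value. C = FOB price + freight + 0.6% × C
C − 0.6% × C = 118039.09 + 9507.51
0.994 × C = 127546.60
C = 127546.60 / 0.994 = 128316.50
Insurance premium = 0.6% × 128316.50 = 769.90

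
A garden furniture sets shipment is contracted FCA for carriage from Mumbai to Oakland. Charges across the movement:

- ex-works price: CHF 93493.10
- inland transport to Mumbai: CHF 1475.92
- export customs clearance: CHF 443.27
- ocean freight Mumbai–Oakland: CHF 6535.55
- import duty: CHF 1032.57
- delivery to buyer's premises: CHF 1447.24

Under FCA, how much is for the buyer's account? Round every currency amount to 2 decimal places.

Buyer's account: CHF 9015.36

FCA: the seller delivers export-cleared goods to the carrier; the buyer bears costs from that point.
Seller's account: goods 93493.10 + inland to port 1475.92 + export clearance 443.27 = 95412.29
Buyer's account: freight 6535.55 + duty 1032.57 + delivery 1447.24 = 9015.36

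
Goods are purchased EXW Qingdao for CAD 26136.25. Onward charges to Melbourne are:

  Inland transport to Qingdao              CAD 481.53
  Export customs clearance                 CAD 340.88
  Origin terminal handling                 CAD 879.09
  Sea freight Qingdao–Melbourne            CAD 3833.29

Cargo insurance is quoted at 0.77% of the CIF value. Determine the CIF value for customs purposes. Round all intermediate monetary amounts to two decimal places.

CIF value: CAD 31916.80

Let C be the CIF value. C = EXW price + pre-shipment costs + freight + 0.77% × C
C − 0.77% × C = 26136.25 + 481.53 + 340.88 + 879.09 + 3833.29
0.9923 × C = 31671.04
C = 31671.04 / 0.9923 = 31916.80
Insurance premium = 0.77% × 31916.80 = 245.76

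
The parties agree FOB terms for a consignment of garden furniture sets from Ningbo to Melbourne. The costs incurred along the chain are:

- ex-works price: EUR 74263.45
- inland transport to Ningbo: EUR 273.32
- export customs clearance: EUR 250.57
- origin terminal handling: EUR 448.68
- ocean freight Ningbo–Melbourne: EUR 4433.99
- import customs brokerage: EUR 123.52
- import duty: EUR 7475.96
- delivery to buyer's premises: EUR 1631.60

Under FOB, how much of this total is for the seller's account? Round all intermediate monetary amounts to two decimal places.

FOB: the seller bears costs until goods are on board at the origin port; the buyer bears freight, insurance and all costs thereafter.
Seller's account: goods 74263.45 + inland to port 273.32 + export clearance 250.57 + origin terminal 448.68 = 75236.02
Buyer's account: freight 4433.99 + brokerage 123.52 + duty 7475.96 + delivery 1631.60 = 13665.07

Seller's account: EUR 75236.02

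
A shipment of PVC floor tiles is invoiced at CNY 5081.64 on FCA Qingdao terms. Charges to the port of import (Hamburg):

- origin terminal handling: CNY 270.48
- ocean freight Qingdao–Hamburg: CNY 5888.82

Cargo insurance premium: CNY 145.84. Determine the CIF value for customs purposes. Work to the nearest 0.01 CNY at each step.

CIF value: CNY 11386.78

CIF = FCA price + pre-shipment costs + freight + insurance
CIF = 5081.64 + 270.48 + 5888.82 + 145.84 = 11386.78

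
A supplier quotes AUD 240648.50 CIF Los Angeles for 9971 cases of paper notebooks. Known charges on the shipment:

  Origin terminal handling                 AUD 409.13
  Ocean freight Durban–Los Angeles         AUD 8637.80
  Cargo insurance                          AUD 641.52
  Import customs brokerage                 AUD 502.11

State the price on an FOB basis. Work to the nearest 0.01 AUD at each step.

Not relevant to the conversion: origin terminal — on the seller under both CIF and FOB; already in the CIF price and stays in the FOB price. brokerage — on the buyer under both terms; not part of either seller's price.
From CIF to FOB, the seller no longer bears: freight, insurance.
FOB price = 240648.50 − 8637.80 − 641.52 = 231369.18

FOB price: AUD 231369.18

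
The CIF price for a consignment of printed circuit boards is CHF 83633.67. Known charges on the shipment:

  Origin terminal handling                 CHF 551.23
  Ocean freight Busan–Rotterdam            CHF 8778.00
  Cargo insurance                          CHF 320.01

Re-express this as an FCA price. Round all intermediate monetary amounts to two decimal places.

FCA price: CHF 73984.43

From CIF to FCA, the seller no longer bears: origin terminal, freight, insurance.
FCA price = 83633.67 − 551.23 − 8778.00 − 320.01 = 73984.43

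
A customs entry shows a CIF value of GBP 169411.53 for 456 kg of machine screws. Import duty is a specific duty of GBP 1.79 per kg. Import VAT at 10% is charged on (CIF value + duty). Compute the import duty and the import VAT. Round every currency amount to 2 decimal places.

Import duty = 456 × 1.79 = 816.24
VAT base = CIF + duty = 169411.53 + 816.24 = 170227.77
Import VAT = 170227.77 × 10% = 17022.78

Import duty: GBP 816.24; import VAT: GBP 17022.78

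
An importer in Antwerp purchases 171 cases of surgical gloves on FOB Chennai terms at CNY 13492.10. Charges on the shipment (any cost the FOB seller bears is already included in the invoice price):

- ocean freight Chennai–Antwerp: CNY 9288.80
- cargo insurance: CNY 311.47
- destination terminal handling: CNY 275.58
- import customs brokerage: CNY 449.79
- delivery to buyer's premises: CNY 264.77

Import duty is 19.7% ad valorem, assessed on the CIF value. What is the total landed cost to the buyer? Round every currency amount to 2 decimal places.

FOB: the seller bears costs until goods are on board at the origin port; the buyer bears freight, insurance and all costs thereafter.
CIF value = FOB price + freight + insurance = 13492.10 + 9288.80 + 311.47 = 23092.37
Import duty = 23092.37 × 19.7% = 4549.20
Buyer bears: freight 9288.80 + insurance 311.47 + destination terminal 275.58 + brokerage 449.79 + delivery 264.77 + duty 4549.20 = 15139.61
Landed cost = invoice 13492.10 + 15139.61 = 28631.71

Total landed cost: CNY 28631.71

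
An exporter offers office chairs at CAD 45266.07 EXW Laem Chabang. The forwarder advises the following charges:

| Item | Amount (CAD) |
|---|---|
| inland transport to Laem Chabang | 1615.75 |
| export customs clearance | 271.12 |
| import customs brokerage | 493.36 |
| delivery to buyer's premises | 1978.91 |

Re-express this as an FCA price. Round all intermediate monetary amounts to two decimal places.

FCA price: CAD 47152.94

Not relevant to the conversion: brokerage, delivery — on the buyer under both terms; not part of either seller's price.
From EXW to FCA, the seller additionally bears: inland to port, export clearance.
FCA price = 45266.07 + 1615.75 + 271.12 = 47152.94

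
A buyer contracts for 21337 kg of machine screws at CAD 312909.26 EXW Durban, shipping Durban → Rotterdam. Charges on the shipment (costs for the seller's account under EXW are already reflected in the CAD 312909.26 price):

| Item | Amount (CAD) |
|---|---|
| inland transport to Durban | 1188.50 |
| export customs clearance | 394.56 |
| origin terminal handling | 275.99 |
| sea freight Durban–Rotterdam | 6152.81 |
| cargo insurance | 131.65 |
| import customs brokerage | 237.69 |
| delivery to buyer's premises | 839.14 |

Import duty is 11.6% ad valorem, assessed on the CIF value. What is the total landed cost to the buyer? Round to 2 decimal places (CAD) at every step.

Total landed cost: CAD 359371.72

EXW: the seller makes goods available at their premises; the buyer bears all onward costs.
CIF value = EXW price + inland to port + export clearance + origin terminal + freight + insurance = 312909.26 + 1188.50 + 394.56 + 275.99 + 6152.81 + 131.65 = 321052.77
Import duty = 321052.77 × 11.6% = 37242.12
Buyer bears: inland to port 1188.50 + export clearance 394.56 + origin terminal 275.99 + freight 6152.81 + insurance 131.65 + brokerage 237.69 + delivery 839.14 + duty 37242.12 = 46462.46
Landed cost = invoice 312909.26 + 46462.46 = 359371.72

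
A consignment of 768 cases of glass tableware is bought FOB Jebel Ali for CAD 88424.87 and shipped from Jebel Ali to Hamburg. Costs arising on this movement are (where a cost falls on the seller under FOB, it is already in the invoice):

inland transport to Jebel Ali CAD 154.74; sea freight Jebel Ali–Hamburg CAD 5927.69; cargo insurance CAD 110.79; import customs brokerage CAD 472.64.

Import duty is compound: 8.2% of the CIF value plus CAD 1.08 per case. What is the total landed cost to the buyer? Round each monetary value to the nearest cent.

Total landed cost: CAD 103511.42

FOB: the seller bears costs until goods are on board at the origin port; the buyer bears freight, insurance and all costs thereafter.
Already in the invoice (seller's account under FOB): inland to port — exclude.
CIF value = FOB price + freight + insurance = 88424.87 + 5927.69 + 110.79 = 94463.35
Ad valorem component: 94463.35 × 8.2% = 7745.99
Specific component: 768 × 1.08 = 829.44
Import duty = 7745.99 + 829.44 = 8575.43
Buyer bears: freight 5927.69 + insurance 110.79 + brokerage 472.64 + duty 8575.43 = 15086.55
Landed cost = invoice 88424.87 + 15086.55 = 103511.42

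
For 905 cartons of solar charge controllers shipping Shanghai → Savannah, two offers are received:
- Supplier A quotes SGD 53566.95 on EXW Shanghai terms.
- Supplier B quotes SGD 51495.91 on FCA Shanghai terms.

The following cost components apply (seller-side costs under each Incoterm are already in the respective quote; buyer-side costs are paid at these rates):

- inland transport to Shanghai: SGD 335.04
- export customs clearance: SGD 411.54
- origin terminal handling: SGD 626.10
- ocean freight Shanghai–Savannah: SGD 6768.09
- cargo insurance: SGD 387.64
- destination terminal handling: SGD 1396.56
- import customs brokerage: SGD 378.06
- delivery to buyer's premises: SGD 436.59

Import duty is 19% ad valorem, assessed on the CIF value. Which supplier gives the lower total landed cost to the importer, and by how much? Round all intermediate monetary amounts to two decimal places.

Supplier A (EXW):
CIF value = EXW price + inland to port + export clearance + origin terminal + freight + insurance = 53566.95 + 335.04 + 411.54 + 626.10 + 6768.09 + 387.64 = 62095.36
Import duty = 62095.36 × 19% = 11798.12
Buyer bears (A): 335.04 + 411.54 + 626.10 + 6768.09 + 387.64 + 1396.56 + 378.06 + 436.59 = 10739.62
Landed cost (A) = invoice 53566.95 + 10739.62 + duty 11798.12 = 76104.69
Supplier B (FCA):
CIF value = FCA price + origin terminal + freight + insurance = 51495.91 + 626.10 + 6768.09 + 387.64 = 59277.74
Import duty = 59277.74 × 19% = 11262.77
Buyer bears (B): 626.10 + 6768.09 + 387.64 + 1396.56 + 378.06 + 436.59 = 9993.04
Landed cost (B) = invoice 51495.91 + 9993.04 + duty 11262.77 = 72751.72
Difference = |76104.69 − 72751.72| = 3352.97

Supplier B is cheaper by SGD 3352.97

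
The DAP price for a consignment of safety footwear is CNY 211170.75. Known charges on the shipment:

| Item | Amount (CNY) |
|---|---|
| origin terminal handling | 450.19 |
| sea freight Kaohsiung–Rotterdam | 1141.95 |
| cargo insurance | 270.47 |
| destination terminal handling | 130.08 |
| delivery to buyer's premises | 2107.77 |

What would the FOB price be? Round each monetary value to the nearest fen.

FOB price: CNY 207520.48

Not relevant to the conversion: origin terminal — on the seller under both DAP and FOB; already in the DAP price and stays in the FOB price.
From DAP to FOB, the seller no longer bears: freight, insurance, destination terminal, delivery.
FOB price = 211170.75 − 1141.95 − 270.47 − 130.08 − 2107.77 = 207520.48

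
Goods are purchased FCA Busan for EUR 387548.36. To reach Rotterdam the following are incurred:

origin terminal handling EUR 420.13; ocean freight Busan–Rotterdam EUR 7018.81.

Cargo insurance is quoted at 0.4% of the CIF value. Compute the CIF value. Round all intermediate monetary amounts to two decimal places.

Let C be the CIF value. C = FCA price + pre-shipment costs + freight + 0.4% × C
C − 0.4% × C = 387548.36 + 420.13 + 7018.81
0.996 × C = 394987.30
C = 394987.30 / 0.996 = 396573.59
Insurance premium = 0.4% × 396573.59 = 1586.29

CIF value: EUR 396573.59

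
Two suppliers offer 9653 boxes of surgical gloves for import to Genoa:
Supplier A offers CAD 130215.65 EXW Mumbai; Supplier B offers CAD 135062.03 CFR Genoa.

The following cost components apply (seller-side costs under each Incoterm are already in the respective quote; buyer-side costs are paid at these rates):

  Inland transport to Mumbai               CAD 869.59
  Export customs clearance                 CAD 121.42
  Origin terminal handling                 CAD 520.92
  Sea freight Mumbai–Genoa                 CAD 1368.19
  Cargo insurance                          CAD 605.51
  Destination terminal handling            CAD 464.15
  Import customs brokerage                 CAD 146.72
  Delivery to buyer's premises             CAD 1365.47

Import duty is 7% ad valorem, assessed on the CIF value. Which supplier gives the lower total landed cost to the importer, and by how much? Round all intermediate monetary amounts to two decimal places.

Supplier A (EXW):
CIF value = EXW price + inland to port + export clearance + origin terminal + freight + insurance = 130215.65 + 869.59 + 121.42 + 520.92 + 1368.19 + 605.51 = 133701.28
Import duty = 133701.28 × 7% = 9359.09
Buyer bears (A): 869.59 + 121.42 + 520.92 + 1368.19 + 605.51 + 464.15 + 146.72 + 1365.47 = 5461.97
Landed cost (A) = invoice 130215.65 + 5461.97 + duty 9359.09 = 145036.71
Supplier B (CFR):
CIF value = CFR price + insurance = 135062.03 + 605.51 = 135667.54
Import duty = 135667.54 × 7% = 9496.73
Buyer bears (B): 605.51 + 464.15 + 146.72 + 1365.47 = 2581.85
Landed cost (B) = invoice 135062.03 + 2581.85 + duty 9496.73 = 147140.61
Difference = |145036.71 − 147140.61| = 2103.90

Supplier A is cheaper by CAD 2103.90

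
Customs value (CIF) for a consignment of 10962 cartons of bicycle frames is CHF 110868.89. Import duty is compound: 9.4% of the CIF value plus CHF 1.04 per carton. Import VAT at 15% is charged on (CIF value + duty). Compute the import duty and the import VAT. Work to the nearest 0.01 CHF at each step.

Ad valorem component: 110868.89 × 9.4% = 10421.68
Specific component: 10962 × 1.04 = 11400.48
Import duty = 10421.68 + 11400.48 = 21822.16
VAT base = CIF + duty = 110868.89 + 21822.16 = 132691.05
Import VAT = 132691.05 × 15% = 19903.66

Import duty: CHF 21822.16; import VAT: CHF 19903.66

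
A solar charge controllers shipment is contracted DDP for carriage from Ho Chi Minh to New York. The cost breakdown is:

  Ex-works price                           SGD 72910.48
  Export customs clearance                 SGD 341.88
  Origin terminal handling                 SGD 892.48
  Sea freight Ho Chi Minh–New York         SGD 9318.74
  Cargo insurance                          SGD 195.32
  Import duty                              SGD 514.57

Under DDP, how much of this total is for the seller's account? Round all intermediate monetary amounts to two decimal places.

DDP: the seller bears all costs including import duty.
Seller's account: goods 72910.48 + export clearance 341.88 + origin terminal 892.48 + freight 9318.74 + insurance 195.32 + duty 514.57 = 84173.47
Buyer's account: 0.00

Seller's account: SGD 84173.47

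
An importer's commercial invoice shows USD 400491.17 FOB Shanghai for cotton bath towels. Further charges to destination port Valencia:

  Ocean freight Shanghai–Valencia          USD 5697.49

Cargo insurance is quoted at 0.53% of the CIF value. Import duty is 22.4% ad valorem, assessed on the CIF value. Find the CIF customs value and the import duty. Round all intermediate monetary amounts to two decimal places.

Let C be the CIF value. C = FOB price + freight + 0.53% × C
C − 0.53% × C = 400491.17 + 5697.49
0.9947 × C = 406188.66
C = 406188.66 / 0.9947 = 408352.93
Insurance premium = 0.53% × 408352.93 = 2164.27
Import duty = 408352.93 × 22.4% = 91471.06

CIF value: USD 408352.93; import duty: USD 91471.06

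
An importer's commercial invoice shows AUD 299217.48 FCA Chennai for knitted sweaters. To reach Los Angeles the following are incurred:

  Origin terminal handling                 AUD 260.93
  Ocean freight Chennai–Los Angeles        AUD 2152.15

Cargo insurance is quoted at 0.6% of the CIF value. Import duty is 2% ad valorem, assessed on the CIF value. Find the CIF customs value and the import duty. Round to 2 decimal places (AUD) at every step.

CIF value: AUD 303451.27; import duty: AUD 6069.03

Let C be the CIF value. C = FCA price + pre-shipment costs + freight + 0.6% × C
C − 0.6% × C = 299217.48 + 260.93 + 2152.15
0.994 × C = 301630.56
C = 301630.56 / 0.994 = 303451.27
Insurance premium = 0.6% × 303451.27 = 1820.71
Import duty = 303451.27 × 2% = 6069.03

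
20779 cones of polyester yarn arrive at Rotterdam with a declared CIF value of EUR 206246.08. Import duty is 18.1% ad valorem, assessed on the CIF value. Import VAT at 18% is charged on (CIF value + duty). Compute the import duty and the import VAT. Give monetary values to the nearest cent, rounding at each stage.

Import duty: EUR 37330.54; import VAT: EUR 43843.79

Import duty = 206246.08 × 18.1% = 37330.54
VAT base = CIF + duty = 206246.08 + 37330.54 = 243576.62
Import VAT = 243576.62 × 18% = 43843.79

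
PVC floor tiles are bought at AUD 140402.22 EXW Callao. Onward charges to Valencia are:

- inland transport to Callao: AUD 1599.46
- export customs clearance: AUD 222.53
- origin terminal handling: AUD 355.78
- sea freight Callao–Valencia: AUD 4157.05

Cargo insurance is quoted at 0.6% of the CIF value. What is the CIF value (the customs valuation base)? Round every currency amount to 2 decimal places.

CIF value: AUD 147622.78

Let C be the CIF value. C = EXW price + pre-shipment costs + freight + 0.6% × C
C − 0.6% × C = 140402.22 + 1599.46 + 222.53 + 355.78 + 4157.05
0.994 × C = 146737.04
C = 146737.04 / 0.994 = 147622.78
Insurance premium = 0.6% × 147622.78 = 885.74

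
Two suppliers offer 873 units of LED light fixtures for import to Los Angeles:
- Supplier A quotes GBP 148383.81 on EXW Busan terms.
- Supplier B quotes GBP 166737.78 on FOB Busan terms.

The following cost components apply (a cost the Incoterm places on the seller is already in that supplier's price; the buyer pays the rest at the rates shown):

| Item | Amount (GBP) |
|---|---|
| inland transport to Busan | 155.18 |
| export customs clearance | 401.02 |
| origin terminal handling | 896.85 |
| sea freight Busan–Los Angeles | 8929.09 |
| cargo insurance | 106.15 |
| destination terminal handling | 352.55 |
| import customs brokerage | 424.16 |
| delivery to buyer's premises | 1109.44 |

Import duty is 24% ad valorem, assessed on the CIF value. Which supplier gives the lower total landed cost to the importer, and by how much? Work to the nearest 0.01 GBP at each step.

Supplier A (EXW):
CIF value = EXW price + inland to port + export clearance + origin terminal + freight + insurance = 148383.81 + 155.18 + 401.02 + 896.85 + 8929.09 + 106.15 = 158872.10
Import duty = 158872.10 × 24% = 38129.30
Buyer bears (A): 155.18 + 401.02 + 896.85 + 8929.09 + 106.15 + 352.55 + 424.16 + 1109.44 = 12374.44
Landed cost (A) = invoice 148383.81 + 12374.44 + duty 38129.30 = 198887.55
Supplier B (FOB):
CIF value = FOB price + freight + insurance = 166737.78 + 8929.09 + 106.15 = 175773.02
Import duty = 175773.02 × 24% = 42185.52
Buyer bears (B): 8929.09 + 106.15 + 352.55 + 424.16 + 1109.44 = 10921.39
Landed cost (B) = invoice 166737.78 + 10921.39 + duty 42185.52 = 219844.69
Difference = |198887.55 − 219844.69| = 20957.14

Supplier A is cheaper by GBP 20957.14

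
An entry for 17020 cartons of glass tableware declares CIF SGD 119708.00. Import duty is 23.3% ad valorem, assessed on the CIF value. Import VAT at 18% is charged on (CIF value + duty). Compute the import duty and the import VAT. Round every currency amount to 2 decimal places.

Import duty: SGD 27891.96; import VAT: SGD 26567.99

Import duty = 119708.00 × 23.3% = 27891.96
VAT base = CIF + duty = 119708.00 + 27891.96 = 147599.96
Import VAT = 147599.96 × 18% = 26567.99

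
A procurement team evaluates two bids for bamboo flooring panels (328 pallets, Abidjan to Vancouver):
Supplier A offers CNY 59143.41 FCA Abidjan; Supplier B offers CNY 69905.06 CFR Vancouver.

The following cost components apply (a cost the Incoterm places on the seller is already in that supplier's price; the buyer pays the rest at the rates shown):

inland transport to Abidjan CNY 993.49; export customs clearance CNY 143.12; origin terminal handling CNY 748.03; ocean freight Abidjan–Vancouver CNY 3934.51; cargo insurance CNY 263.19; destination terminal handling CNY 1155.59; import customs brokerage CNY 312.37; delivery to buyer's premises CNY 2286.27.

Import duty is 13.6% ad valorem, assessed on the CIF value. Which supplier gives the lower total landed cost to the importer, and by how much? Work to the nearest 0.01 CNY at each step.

Supplier A (FCA):
CIF value = FCA price + origin terminal + freight + insurance = 59143.41 + 748.03 + 3934.51 + 263.19 = 64089.14
Import duty = 64089.14 × 13.6% = 8716.12
Buyer bears (A): 748.03 + 3934.51 + 263.19 + 1155.59 + 312.37 + 2286.27 = 8699.96
Landed cost (A) = invoice 59143.41 + 8699.96 + duty 8716.12 = 76559.49
Supplier B (CFR):
CIF value = CFR price + insurance = 69905.06 + 263.19 = 70168.25
Import duty = 70168.25 × 13.6% = 9542.88
Buyer bears (B): 263.19 + 1155.59 + 312.37 + 2286.27 = 4017.42
Landed cost (B) = invoice 69905.06 + 4017.42 + duty 9542.88 = 83465.36
Difference = |76559.49 − 83465.36| = 6905.87

Supplier A is cheaper by CNY 6905.87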